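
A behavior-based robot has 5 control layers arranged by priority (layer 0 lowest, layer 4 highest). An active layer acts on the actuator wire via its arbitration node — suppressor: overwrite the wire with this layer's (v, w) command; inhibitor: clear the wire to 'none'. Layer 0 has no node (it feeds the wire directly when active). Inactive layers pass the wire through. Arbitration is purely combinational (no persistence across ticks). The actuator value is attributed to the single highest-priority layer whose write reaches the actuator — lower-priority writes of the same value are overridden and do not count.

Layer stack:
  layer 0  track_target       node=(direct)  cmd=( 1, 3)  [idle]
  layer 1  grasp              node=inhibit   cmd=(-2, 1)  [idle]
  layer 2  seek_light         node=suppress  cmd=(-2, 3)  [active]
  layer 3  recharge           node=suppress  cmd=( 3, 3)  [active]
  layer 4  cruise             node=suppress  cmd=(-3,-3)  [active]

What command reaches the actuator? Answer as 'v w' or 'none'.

[0] track_target off; wire := none
[1] grasp off; pass none
[2] seek_light on (suppress); wire := (-2, 3)
[3] recharge on (suppress); wire := (3, 3)
[4] cruise on (suppress); wire := (-3, -3)
output (-3, -3)

-3 -3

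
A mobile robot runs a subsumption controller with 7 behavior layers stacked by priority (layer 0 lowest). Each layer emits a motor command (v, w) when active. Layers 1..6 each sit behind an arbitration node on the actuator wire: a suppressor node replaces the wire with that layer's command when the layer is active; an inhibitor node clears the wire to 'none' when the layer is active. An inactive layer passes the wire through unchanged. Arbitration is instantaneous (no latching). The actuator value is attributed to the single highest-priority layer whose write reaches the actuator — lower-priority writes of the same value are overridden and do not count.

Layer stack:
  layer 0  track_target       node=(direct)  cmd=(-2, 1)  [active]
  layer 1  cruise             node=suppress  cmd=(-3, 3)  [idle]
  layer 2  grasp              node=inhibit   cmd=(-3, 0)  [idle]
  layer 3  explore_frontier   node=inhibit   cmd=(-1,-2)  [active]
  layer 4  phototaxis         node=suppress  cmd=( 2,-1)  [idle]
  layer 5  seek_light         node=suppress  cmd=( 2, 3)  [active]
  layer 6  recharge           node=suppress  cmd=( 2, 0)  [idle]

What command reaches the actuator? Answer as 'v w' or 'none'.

L0 track_target: active, feeds wire = (-2, 1)
L1 cruise: idle → wire stays (-2, 1)
L2 grasp: idle → wire stays (-2, 1)
L3 explore_frontier: active, inhibitor → wire = none
L4 phototaxis: idle → wire stays none
L5 seek_light: active, suppressor → wire = (2, 3)
L6 recharge: idle → wire stays (2, 3)
actuator = (2, 3)

2 3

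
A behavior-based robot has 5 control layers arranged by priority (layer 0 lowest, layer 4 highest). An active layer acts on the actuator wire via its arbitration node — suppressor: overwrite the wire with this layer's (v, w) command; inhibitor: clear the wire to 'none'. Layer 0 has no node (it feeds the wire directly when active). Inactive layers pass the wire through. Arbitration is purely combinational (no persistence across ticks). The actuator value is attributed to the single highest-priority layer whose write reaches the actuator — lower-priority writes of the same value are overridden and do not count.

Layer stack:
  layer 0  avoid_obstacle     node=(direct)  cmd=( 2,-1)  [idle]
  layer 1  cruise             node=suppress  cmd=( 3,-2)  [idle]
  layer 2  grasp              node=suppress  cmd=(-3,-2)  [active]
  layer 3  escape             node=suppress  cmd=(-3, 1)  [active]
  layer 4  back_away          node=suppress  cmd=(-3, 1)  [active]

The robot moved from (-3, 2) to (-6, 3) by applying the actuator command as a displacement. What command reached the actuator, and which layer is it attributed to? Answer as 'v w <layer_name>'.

-3 1 back_away

displacement = (-6, 3) − (-3, 2) = (-3, 1)
L0 avoid_obstacle: idle → wire = none
L1 cruise: idle → wire stays none
L2 grasp: active, suppressor → wire = (-3, -2)
L3 escape: active, suppressor → wire = (-3, 1)
L4 back_away: active, suppressor → wire = (-3, 1)
actuator = (-3, 1) — from layer 4 (back_away)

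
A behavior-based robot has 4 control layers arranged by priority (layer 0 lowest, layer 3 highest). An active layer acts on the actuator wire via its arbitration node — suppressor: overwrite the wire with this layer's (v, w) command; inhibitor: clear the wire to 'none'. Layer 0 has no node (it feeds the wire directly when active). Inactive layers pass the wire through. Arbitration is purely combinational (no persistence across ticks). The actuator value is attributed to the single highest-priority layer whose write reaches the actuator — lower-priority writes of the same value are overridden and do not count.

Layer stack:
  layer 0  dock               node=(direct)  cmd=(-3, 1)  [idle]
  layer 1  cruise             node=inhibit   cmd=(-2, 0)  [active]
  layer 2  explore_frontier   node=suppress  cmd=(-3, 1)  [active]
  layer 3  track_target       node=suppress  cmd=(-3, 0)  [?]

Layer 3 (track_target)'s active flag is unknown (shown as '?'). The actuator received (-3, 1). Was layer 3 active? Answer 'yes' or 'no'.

no

If layer 3 is active=yes:
  actuator would be (-3, 0)
If layer 3 is active=no:
  actuator would be (-3, 1)
Observed (-3, 1), so layer 3 was idle.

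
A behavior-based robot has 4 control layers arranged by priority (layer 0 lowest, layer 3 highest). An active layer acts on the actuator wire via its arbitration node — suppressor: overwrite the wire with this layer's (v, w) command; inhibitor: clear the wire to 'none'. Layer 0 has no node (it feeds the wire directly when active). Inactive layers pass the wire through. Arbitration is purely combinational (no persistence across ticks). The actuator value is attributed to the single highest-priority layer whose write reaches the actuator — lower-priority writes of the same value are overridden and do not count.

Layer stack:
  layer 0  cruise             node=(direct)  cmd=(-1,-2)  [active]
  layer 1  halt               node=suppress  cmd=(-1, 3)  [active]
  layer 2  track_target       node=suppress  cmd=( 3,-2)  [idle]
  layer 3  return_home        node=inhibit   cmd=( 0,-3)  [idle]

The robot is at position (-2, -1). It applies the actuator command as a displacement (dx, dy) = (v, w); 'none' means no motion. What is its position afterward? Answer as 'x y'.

L0 cruise: active, feeds wire = (-1, -2)
L1 halt: active, suppressor → wire = (-1, 3)
L2 track_target: idle → wire stays (-1, 3)
L3 return_home: idle → wire stays (-1, 3)
actuator = (-1, 3)
position: (-2, -1) + (-1, 3) = (-3, 2)

-3 2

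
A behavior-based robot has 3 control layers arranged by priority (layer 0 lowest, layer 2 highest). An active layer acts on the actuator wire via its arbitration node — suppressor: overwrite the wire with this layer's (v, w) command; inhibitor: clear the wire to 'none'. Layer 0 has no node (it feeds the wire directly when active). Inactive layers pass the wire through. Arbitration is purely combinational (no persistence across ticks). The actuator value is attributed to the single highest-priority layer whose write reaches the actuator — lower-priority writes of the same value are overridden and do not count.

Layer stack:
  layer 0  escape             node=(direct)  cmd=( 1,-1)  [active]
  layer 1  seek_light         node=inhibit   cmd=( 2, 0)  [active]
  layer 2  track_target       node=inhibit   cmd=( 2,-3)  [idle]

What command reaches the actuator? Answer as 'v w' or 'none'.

none

layer 0 (escape) active — direct: (1, -1)
layer 1 (seek_light) active — inhibits: none
layer 2 (track_target) idle — unchanged: none
→ actuator none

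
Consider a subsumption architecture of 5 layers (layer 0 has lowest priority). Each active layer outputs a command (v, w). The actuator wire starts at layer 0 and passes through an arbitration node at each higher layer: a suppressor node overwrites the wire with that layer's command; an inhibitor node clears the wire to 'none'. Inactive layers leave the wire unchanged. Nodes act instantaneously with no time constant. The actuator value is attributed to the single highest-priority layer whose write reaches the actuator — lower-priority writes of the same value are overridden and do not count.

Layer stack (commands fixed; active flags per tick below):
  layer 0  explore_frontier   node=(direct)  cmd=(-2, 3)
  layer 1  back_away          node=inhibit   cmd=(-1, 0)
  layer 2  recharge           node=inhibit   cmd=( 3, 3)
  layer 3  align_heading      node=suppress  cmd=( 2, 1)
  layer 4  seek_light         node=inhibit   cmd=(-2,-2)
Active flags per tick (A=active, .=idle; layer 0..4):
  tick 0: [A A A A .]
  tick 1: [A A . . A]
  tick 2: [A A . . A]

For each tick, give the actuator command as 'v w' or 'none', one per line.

2 1
none
none

tick 0:
  layer 0 (explore_frontier) active — direct: (-2, 3)
  layer 1 (back_away) active — inhibits: none
  layer 2 (recharge) active — inhibits: none
  layer 3 (align_heading) active — suppresses: (2, 1)
  layer 4 (seek_light) idle — unchanged: (2, 1)
  → actuator (2, 1)
tick 1:
  layer 0 (explore_frontier) active — direct: (-2, 3)
  layer 1 (back_away) active — inhibits: none
  layer 2 (recharge) idle — unchanged: none
  layer 3 (align_heading) idle — unchanged: none
  layer 4 (seek_light) active — inhibits: none
  → actuator none
tick 2:
  layer 0 (explore_frontier) active — direct: (-2, 3)
  layer 1 (back_away) active — inhibits: none
  layer 2 (recharge) idle — unchanged: none
  layer 3 (align_heading) idle — unchanged: none
  layer 4 (seek_light) active — inhibits: none
  → actuator none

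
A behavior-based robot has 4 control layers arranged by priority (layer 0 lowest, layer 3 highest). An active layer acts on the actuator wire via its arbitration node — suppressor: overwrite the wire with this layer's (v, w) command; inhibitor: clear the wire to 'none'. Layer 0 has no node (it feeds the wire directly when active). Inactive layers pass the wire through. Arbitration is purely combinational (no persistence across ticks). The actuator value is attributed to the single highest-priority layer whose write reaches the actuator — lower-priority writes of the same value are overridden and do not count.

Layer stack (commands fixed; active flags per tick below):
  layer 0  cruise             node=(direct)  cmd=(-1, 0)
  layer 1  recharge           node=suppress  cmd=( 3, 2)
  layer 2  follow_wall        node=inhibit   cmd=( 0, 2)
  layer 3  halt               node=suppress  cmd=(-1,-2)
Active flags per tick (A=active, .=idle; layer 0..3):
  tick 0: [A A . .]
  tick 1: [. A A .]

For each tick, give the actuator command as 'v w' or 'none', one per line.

tick 0:
  [0] cruise on; wire := (-1, 0)
  [1] recharge on (suppress); wire := (3, 2)
  [2] follow_wall off; pass (3, 2)
  [3] halt off; pass (3, 2)
  output (3, 2)
tick 1:
  [0] cruise off; wire := none
  [1] recharge on (suppress); wire := (3, 2)
  [2] follow_wall on (inhibit); wire := none
  [3] halt off; pass none
  output none

3 2
none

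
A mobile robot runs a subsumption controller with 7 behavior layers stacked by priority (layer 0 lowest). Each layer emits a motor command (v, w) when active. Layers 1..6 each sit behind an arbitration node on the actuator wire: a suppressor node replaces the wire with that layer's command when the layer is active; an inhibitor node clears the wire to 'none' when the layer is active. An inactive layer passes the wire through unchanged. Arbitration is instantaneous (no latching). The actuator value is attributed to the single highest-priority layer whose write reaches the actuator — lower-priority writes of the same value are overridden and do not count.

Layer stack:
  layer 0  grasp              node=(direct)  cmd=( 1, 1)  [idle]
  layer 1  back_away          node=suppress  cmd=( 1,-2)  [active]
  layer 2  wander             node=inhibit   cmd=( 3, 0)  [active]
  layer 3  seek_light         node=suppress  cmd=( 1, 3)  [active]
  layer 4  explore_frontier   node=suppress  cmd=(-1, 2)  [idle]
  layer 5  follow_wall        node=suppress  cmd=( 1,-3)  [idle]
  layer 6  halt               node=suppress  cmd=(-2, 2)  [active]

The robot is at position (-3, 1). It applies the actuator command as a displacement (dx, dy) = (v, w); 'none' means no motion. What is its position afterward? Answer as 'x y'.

layer 0 (grasp) idle — none
layer 1 (back_away) active — suppresses: (1, -2)
layer 2 (wander) active — inhibits: none
layer 3 (seek_light) active — suppresses: (1, 3)
layer 4 (explore_frontier) idle — unchanged: (1, 3)
layer 5 (follow_wall) idle — unchanged: (1, 3)
layer 6 (halt) active — suppresses: (-2, 2)
→ actuator (-2, 2)
position: (-3, 1) + (-2, 2) = (-5, 3)

-5 3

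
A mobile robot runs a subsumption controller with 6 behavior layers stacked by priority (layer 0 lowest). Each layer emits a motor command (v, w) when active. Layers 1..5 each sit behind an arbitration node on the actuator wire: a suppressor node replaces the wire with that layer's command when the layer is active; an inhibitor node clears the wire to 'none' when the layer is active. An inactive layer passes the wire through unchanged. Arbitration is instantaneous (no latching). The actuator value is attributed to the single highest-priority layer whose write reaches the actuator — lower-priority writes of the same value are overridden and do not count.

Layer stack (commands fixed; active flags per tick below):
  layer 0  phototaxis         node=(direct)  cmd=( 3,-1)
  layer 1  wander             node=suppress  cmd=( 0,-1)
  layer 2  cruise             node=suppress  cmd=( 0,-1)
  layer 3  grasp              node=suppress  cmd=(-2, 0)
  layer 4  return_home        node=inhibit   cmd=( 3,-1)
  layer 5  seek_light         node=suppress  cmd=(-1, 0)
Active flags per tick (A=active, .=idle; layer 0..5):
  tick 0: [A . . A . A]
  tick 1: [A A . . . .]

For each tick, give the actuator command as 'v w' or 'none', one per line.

-1 0
0 -1

tick 0:
  layer 0 (phototaxis) active — direct: (3, -1)
  layer 1 (wander) idle — unchanged: (3, -1)
  layer 2 (cruise) idle — unchanged: (3, -1)
  layer 3 (grasp) active — suppresses: (-2, 0)
  layer 4 (return_home) idle — unchanged: (-2, 0)
  layer 5 (seek_light) active — suppresses: (-1, 0)
  → actuator (-1, 0)
tick 1:
  layer 0 (phototaxis) active — direct: (3, -1)
  layer 1 (wander) active — suppresses: (0, -1)
  layer 2 (cruise) idle — unchanged: (0, -1)
  layer 3 (grasp) idle — unchanged: (0, -1)
  layer 4 (return_home) idle — unchanged: (0, -1)
  layer 5 (seek_light) idle — unchanged: (0, -1)
  → actuator (0, -1)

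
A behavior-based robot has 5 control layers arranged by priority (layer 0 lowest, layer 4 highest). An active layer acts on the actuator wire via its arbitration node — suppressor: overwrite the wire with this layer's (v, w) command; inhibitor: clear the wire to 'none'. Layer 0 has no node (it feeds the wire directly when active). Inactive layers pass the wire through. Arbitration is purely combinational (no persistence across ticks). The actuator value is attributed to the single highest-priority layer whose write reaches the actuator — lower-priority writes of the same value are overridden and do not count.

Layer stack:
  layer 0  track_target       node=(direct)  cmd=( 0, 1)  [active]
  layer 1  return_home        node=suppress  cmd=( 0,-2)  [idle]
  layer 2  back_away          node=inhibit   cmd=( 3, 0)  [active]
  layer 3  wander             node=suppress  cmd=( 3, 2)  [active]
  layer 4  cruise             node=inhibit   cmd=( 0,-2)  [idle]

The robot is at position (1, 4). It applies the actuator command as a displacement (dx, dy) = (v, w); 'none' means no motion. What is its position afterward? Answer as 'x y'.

4 6

[0] track_target on; wire := (0, 1)
[1] return_home off; pass (0, 1)
[2] back_away on (inhibit); wire := none
[3] wander on (suppress); wire := (3, 2)
[4] cruise off; pass (3, 2)
output (3, 2)
position: (1, 4) + (3, 2) = (4, 6)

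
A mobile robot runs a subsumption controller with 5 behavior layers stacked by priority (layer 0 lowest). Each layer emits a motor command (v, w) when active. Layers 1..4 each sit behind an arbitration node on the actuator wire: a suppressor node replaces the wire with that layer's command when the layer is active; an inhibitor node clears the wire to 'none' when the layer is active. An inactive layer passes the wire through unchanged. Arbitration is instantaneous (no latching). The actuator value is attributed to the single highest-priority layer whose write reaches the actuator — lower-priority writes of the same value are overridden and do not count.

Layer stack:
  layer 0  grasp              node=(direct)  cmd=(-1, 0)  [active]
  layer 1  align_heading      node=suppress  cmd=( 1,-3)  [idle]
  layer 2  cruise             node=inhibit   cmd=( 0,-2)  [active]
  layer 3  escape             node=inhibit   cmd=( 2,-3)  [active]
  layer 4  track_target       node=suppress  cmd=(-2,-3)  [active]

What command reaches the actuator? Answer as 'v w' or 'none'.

-2 -3

layer 0 (grasp) active — direct: (-1, 0)
layer 1 (align_heading) idle — unchanged: (-1, 0)
layer 2 (cruise) active — inhibits: none
layer 3 (escape) active — inhibits: none
layer 4 (track_target) active — suppresses: (-2, -3)
→ actuator (-2, -3)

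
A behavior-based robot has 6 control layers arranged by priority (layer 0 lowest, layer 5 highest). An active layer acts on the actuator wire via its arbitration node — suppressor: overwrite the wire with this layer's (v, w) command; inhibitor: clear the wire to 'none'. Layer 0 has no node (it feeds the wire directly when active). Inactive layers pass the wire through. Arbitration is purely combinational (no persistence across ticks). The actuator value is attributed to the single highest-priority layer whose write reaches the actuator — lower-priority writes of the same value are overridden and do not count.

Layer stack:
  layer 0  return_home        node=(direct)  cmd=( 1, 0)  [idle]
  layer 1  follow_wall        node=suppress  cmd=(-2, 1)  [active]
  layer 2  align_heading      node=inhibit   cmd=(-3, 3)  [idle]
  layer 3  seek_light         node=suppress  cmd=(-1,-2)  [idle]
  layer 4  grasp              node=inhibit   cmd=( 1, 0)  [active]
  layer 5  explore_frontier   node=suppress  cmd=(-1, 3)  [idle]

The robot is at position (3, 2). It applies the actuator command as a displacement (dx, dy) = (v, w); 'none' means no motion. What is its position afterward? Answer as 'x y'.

3 2

[0] return_home off; wire := none
[1] follow_wall on (suppress); wire := (-2, 1)
[2] align_heading off; pass (-2, 1)
[3] seek_light off; pass (-2, 1)
[4] grasp on (inhibit); wire := none
[5] explore_frontier off; pass none
output none
position: (3, 2) + none = (3, 2)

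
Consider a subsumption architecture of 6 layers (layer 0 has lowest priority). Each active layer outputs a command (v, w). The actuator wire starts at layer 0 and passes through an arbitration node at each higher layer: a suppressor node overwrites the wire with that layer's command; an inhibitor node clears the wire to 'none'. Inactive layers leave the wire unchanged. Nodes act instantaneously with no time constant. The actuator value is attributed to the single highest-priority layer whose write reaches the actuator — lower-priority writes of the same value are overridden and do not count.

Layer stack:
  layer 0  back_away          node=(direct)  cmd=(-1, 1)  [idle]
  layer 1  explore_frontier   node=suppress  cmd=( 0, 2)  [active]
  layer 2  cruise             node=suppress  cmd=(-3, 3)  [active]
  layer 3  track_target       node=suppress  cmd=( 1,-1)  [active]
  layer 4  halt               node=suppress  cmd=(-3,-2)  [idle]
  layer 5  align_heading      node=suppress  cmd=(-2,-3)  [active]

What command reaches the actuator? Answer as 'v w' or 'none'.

L0 back_away: idle → wire = none
L1 explore_frontier: active, suppressor → wire = (0, 2)
L2 cruise: active, suppressor → wire = (-3, 3)
L3 track_target: active, suppressor → wire = (1, -1)
L4 halt: idle → wire stays (1, -1)
L5 align_heading: active, suppressor → wire = (-2, -3)
actuator = (-2, -3)

-2 -3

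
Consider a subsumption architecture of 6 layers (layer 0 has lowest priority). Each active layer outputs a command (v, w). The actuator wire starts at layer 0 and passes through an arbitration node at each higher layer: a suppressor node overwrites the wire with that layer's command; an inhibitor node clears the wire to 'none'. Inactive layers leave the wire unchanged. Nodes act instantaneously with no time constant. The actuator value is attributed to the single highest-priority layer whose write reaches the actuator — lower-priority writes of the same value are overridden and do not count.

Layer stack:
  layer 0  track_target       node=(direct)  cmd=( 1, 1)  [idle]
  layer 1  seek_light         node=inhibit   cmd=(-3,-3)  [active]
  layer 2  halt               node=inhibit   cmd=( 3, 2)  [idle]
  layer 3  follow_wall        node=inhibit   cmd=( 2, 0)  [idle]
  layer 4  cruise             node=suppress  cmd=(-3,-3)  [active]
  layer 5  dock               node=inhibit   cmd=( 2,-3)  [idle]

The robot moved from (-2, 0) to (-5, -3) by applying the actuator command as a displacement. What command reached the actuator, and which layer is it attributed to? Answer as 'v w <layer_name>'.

displacement = (-5, -3) − (-2, 0) = (-3, -3)
L0 track_target: idle → wire = none
L1 seek_light: active, inhibitor → wire = none
L2 halt: idle → wire stays none
L3 follow_wall: idle → wire stays none
L4 cruise: active, suppressor → wire = (-3, -3)
L5 dock: idle → wire stays (-3, -3)
actuator = (-3, -3) — from layer 4 (cruise)

-3 -3 cruise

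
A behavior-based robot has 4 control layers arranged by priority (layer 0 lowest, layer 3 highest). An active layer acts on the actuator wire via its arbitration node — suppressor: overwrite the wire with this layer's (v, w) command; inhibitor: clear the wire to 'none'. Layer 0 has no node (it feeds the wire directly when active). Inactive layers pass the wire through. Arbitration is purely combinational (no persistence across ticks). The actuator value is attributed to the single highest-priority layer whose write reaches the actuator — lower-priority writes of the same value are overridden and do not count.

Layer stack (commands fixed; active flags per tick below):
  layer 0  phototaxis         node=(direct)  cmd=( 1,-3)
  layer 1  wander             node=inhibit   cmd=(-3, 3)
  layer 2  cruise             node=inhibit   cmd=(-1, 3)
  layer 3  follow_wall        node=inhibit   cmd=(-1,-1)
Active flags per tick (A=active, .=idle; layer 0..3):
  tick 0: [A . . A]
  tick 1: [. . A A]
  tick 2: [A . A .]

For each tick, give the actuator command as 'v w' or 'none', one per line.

tick 0:
  L0 phototaxis: active, feeds wire = (1, -3)
  L1 wander: idle → wire stays (1, -3)
  L2 cruise: idle → wire stays (1, -3)
  L3 follow_wall: active, inhibitor → wire = none
  actuator = none
tick 1:
  L0 phototaxis: idle → wire = none
  L1 wander: idle → wire stays none
  L2 cruise: active, inhibitor → wire = none
  L3 follow_wall: active, inhibitor → wire = none
  actuator = none
tick 2:
  L0 phototaxis: active, feeds wire = (1, -3)
  L1 wander: idle → wire stays (1, -3)
  L2 cruise: active, inhibitor → wire = none
  L3 follow_wall: idle → wire stays none
  actuator = none

none
none
none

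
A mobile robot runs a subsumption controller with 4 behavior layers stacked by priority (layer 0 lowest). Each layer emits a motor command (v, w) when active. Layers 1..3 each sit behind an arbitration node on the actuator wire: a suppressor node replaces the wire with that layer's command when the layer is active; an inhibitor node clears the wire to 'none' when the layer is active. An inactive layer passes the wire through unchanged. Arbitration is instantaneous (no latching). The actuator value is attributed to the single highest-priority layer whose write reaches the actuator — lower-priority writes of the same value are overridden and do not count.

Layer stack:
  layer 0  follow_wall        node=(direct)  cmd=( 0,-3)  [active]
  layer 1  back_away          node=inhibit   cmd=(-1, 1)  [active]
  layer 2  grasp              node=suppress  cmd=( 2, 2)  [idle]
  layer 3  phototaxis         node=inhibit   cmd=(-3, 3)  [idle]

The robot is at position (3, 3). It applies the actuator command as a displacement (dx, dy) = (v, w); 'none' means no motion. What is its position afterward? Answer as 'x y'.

3 3

L0 follow_wall: active, feeds wire = (0, -3)
L1 back_away: active, inhibitor → wire = none
L2 grasp: idle → wire stays none
L3 phototaxis: idle → wire stays none
actuator = none
position: (3, 3) + none = (3, 3)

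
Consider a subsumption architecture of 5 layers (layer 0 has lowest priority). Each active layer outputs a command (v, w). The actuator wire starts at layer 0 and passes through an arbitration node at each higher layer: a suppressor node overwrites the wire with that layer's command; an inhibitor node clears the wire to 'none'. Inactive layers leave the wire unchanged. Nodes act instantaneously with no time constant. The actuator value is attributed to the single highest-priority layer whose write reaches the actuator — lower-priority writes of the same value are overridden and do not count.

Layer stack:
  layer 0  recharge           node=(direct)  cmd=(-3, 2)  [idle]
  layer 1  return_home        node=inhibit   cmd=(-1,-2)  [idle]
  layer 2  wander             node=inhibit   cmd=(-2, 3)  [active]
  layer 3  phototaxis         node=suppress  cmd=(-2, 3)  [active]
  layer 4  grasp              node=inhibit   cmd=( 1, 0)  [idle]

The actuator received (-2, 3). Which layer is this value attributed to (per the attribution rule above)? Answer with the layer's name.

L0 recharge: idle → wire = none
L1 return_home: idle → wire stays none
L2 wander: active, inhibitor → wire = none
L3 phototaxis: active, suppressor → wire = (-2, 3)
L4 grasp: idle → wire stays (-2, 3)
actuator = (-2, 3)
last writer: layer 3 = phototaxis

phototaxis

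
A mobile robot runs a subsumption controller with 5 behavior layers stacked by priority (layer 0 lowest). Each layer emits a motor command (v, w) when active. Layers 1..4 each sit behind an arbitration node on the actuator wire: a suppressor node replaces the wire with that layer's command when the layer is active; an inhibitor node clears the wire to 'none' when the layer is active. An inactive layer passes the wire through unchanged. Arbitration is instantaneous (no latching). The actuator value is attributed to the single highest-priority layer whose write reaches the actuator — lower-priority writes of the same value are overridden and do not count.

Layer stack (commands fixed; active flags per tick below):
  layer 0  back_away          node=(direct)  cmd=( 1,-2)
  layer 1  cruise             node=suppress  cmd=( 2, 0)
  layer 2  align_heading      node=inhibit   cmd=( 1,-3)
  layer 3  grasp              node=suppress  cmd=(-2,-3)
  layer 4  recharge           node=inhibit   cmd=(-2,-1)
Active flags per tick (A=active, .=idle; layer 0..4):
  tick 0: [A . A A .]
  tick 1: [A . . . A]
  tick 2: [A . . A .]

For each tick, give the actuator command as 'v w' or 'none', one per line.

tick 0:
  layer 0 (back_away) active — direct: (1, -2)
  layer 1 (cruise) idle — unchanged: (1, -2)
  layer 2 (align_heading) active — inhibits: none
  layer 3 (grasp) active — suppresses: (-2, -3)
  layer 4 (recharge) idle — unchanged: (-2, -3)
  → actuator (-2, -3)
tick 1:
  layer 0 (back_away) active — direct: (1, -2)
  layer 1 (cruise) idle — unchanged: (1, -2)
  layer 2 (align_heading) idle — unchanged: (1, -2)
  layer 3 (grasp) idle — unchanged: (1, -2)
  layer 4 (recharge) active — inhibits: none
  → actuator none
tick 2:
  layer 0 (back_away) active — direct: (1, -2)
  layer 1 (cruise) idle — unchanged: (1, -2)
  layer 2 (align_heading) idle — unchanged: (1, -2)
  layer 3 (grasp) active — suppresses: (-2, -3)
  layer 4 (recharge) idle — unchanged: (-2, -3)
  → actuator (-2, -3)

-2 -3
none
-2 -3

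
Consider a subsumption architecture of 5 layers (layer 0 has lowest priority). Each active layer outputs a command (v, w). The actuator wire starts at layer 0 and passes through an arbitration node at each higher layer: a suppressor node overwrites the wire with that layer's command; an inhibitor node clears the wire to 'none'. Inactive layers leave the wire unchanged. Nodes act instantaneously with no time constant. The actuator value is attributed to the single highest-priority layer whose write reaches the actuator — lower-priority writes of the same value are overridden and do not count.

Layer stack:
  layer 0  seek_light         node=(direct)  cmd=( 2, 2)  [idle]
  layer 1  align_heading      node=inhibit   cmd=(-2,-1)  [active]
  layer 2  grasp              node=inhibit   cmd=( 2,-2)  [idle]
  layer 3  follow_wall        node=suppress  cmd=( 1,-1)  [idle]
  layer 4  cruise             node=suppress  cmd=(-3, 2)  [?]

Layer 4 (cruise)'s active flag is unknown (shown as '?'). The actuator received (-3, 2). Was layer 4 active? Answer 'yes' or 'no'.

If layer 4 is active=yes:
  actuator would be (-3, 2)
If layer 4 is active=no:
  actuator would be none
Observed (-3, 2), so layer 4 was active.

yes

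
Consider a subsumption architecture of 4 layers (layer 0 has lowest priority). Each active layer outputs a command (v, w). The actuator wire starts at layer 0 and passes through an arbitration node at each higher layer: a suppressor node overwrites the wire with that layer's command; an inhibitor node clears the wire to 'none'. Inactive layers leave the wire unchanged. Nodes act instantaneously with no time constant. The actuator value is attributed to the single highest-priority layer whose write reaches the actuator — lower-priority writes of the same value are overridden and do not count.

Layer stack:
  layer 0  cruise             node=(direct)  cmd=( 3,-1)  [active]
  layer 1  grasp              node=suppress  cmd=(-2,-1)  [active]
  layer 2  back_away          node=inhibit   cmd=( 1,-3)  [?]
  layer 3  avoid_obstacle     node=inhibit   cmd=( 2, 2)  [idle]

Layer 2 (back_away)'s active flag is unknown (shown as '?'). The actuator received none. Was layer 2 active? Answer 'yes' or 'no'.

yes

If layer 2 is active=yes:
  actuator would be none
If layer 2 is active=no:
  actuator would be (-2, -1)
Observed none, so layer 2 was active.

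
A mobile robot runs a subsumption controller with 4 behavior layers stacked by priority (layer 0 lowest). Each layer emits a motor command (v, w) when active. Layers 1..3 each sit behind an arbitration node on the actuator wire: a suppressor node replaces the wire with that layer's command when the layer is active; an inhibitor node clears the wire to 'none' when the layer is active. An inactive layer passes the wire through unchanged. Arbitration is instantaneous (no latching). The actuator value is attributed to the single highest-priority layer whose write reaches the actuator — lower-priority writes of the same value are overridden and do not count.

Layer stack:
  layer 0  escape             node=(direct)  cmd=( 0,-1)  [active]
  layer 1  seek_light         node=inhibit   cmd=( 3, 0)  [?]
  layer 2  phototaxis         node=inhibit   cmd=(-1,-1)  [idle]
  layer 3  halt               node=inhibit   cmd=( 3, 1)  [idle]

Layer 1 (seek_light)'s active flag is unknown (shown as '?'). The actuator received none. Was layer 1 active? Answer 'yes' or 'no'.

yes

If layer 1 is active=yes:
  actuator would be none
If layer 1 is active=no:
  actuator would be (0, -1)
Observed none, so layer 1 was active.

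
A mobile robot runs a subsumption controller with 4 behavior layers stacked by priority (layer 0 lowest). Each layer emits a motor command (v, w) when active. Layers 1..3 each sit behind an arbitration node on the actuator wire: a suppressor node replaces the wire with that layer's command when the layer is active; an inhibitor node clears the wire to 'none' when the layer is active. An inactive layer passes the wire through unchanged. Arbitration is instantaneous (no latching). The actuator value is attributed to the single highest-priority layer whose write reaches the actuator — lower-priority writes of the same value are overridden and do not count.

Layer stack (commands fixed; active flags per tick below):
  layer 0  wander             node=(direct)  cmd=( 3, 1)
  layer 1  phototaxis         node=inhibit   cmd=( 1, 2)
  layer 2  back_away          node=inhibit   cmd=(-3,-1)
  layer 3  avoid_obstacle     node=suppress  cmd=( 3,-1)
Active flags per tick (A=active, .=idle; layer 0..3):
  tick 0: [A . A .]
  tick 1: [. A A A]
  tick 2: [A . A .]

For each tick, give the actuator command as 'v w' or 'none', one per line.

none
3 -1
none

tick 0:
  layer 0 (wander) active — direct: (3, 1)
  layer 1 (phototaxis) idle — unchanged: (3, 1)
  layer 2 (back_away) active — inhibits: none
  layer 3 (avoid_obstacle) idle — unchanged: none
  → actuator none
tick 1:
  layer 0 (wander) idle — none
  layer 1 (phototaxis) active — inhibits: none
  layer 2 (back_away) active — inhibits: none
  layer 3 (avoid_obstacle) active — suppresses: (3, -1)
  → actuator (3, -1)
tick 2:
  layer 0 (wander) active — direct: (3, 1)
  layer 1 (phototaxis) idle — unchanged: (3, 1)
  layer 2 (back_away) active — inhibits: none
  layer 3 (avoid_obstacle) idle — unchanged: none
  → actuator none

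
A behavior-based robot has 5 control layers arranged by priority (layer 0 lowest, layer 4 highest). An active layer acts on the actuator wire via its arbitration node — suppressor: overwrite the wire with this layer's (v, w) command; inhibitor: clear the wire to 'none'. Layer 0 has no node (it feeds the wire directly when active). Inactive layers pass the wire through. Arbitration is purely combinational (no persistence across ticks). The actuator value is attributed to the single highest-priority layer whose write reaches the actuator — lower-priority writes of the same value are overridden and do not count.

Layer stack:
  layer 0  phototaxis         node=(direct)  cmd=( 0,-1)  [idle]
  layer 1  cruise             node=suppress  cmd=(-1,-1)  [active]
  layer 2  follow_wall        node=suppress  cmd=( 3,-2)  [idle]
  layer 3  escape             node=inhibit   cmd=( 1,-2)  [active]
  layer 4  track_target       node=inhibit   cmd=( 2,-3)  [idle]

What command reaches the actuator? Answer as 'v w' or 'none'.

none

L0 phototaxis: idle → wire = none
L1 cruise: active, suppressor → wire = (-1, -1)
L2 follow_wall: idle → wire stays (-1, -1)
L3 escape: active, inhibitor → wire = none
L4 track_target: idle → wire stays none
actuator = none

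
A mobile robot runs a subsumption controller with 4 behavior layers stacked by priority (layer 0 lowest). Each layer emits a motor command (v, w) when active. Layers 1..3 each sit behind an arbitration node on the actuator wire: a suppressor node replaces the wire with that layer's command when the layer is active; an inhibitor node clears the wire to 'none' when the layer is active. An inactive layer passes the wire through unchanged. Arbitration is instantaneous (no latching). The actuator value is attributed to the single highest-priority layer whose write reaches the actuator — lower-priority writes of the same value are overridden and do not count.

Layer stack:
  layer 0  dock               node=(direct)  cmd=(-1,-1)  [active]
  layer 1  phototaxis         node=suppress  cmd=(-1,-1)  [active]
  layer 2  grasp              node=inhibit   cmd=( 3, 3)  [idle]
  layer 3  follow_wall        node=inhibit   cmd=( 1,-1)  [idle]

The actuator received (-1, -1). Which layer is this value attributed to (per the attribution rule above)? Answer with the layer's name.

[0] dock on; wire := (-1, -1)
[1] phototaxis on (suppress); wire := (-1, -1)
[2] grasp off; pass (-1, -1)
[3] follow_wall off; pass (-1, -1)
output (-1, -1)
last writer: layer 1 = phototaxis

phototaxis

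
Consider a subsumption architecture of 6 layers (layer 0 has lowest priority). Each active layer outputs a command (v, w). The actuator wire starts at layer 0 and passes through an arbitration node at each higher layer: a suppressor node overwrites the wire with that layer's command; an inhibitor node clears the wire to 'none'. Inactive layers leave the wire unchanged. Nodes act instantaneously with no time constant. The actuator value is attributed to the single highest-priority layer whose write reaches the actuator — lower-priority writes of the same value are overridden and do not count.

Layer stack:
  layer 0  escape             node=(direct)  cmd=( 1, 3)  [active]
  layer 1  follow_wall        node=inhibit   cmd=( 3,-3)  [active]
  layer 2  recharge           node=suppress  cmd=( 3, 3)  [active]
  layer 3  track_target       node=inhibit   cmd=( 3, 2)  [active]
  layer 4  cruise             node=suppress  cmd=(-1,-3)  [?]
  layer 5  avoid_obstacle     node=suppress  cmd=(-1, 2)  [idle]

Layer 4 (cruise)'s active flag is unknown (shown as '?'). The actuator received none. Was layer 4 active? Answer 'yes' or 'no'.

no

If layer 4 is active=yes:
  actuator would be (-1, -3)
If layer 4 is active=no:
  actuator would be none
Observed none, so layer 4 was idle.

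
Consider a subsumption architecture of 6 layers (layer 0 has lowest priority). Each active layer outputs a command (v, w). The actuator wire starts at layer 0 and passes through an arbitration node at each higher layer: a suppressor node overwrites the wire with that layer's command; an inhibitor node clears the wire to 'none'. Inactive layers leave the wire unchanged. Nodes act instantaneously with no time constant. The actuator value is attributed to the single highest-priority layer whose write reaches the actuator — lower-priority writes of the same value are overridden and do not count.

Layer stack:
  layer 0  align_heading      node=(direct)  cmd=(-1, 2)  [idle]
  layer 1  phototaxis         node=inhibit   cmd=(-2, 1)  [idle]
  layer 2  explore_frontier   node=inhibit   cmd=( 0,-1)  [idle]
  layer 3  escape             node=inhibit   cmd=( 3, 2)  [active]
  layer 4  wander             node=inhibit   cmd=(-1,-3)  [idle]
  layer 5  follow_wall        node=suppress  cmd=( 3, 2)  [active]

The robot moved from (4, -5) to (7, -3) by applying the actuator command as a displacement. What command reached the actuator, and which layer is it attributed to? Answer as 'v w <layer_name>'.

3 2 follow_wall

displacement = (7, -3) − (4, -5) = (3, 2)
L0 align_heading: idle → wire = none
L1 phototaxis: idle → wire stays none
L2 explore_frontier: idle → wire stays none
L3 escape: active, inhibitor → wire = none
L4 wander: idle → wire stays none
L5 follow_wall: active, suppressor → wire = (3, 2)
actuator = (3, 2) — from layer 5 (follow_wall)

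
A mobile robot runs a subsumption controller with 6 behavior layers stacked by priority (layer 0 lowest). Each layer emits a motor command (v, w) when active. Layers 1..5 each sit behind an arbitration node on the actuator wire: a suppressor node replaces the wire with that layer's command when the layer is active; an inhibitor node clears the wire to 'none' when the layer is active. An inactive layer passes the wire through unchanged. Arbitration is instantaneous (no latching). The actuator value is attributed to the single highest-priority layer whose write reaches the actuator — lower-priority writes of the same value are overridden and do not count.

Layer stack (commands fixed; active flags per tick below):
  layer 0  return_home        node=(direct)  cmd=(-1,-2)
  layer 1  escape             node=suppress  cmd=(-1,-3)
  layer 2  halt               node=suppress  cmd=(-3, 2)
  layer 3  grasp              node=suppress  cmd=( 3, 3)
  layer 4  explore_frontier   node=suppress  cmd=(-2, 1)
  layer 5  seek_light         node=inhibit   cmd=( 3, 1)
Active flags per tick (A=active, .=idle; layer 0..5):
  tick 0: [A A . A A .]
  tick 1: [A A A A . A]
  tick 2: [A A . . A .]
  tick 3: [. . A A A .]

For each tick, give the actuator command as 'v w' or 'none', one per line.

-2 1
none
-2 1
-2 1

tick 0:
  [0] return_home on; wire := (-1, -2)
  [1] escape on (suppress); wire := (-1, -3)
  [2] halt off; pass (-1, -3)
  [3] grasp on (suppress); wire := (3, 3)
  [4] explore_frontier on (suppress); wire := (-2, 1)
  [5] seek_light off; pass (-2, 1)
  output (-2, 1)
tick 1:
  [0] return_home on; wire := (-1, -2)
  [1] escape on (suppress); wire := (-1, -3)
  [2] halt on (suppress); wire := (-3, 2)
  [3] grasp on (suppress); wire := (3, 3)
  [4] explore_frontier off; pass (3, 3)
  [5] seek_light on (inhibit); wire := none
  output none
tick 2:
  [0] return_home on; wire := (-1, -2)
  [1] escape on (suppress); wire := (-1, -3)
  [2] halt off; pass (-1, -3)
  [3] grasp off; pass (-1, -3)
  [4] explore_frontier on (suppress); wire := (-2, 1)
  [5] seek_light off; pass (-2, 1)
  output (-2, 1)
tick 3:
  [0] return_home off; wire := none
  [1] escape off; pass none
  [2] halt on (suppress); wire := (-3, 2)
  [3] grasp on (suppress); wire := (3, 3)
  [4] explore_frontier on (suppress); wire := (-2, 1)
  [5] seek_light off; pass (-2, 1)
  output (-2, 1)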